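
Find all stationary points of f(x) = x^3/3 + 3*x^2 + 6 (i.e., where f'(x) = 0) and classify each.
f'(x) = x*(x + 6)

Solve f'(x) = 0:
  Factor: x^2 + 6*x = x*(x + 6) = 0.
  ⇒ x = -6, 0

f''(x) = 2*x + 6
Second-derivative test at each critical point:
  f''(-6) = -6 < 0 → local maximum
  f''(0) = 6 > 0 → local minimum

Critical points: x = -6 (local maximum); x = 0 (local minimum)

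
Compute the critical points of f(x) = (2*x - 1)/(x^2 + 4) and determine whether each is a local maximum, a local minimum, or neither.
f'(x) = 2*(-x^2 + x + 4)/(x^4 + 8*x^2 + 16)

Solve f'(x) = 0:
  f'(x) = -2*(x^2 - x - 4)/(x^2 + 4)^2; the denominator is positive wherever f is defined, so f'(x) = 0 ⇔ -2*x^2 + 2*x + 8 = 0.
  Factor: -2*x^2 + 2*x + 8 = -2*(x^2 - x - 4); x^2 - x - 4 = 0 has no rational roots; quadratic formula: x = (1 ± √17)/2.
  ⇒ x = 1/2 - sqrt(17)/2 ≈ -1.5616, 1/2 + sqrt(17)/2 ≈ 2.5616

f''(x) = 2*(4*x^2*(2*x - 1) + (1 - 6*x)*(x^2 + 4))/(x^2 + 4)^3
Second-derivative test at each critical point:
  f''(-1.5616) = 0.1989 > 0 → local minimum
  f''(2.5616) = -0.0739 < 0 → local maximum

Critical points: x = 1/2 - sqrt(17)/2 ≈ -1.5616 (local minimum); x = 1/2 + sqrt(17)/2 ≈ 2.5616 (local maximum)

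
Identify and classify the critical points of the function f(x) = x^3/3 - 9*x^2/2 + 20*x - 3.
f'(x) = x^2 - 9*x + 20

Solve f'(x) = 0:
  Factor: x^2 - 9*x + 20 = (x - 5)*(x - 4) = 0.
  ⇒ x = 4, 5

f''(x) = 2*x - 9
Second-derivative test at each critical point:
  f''(4) = -1 < 0 → local maximum
  f''(5) = 1 > 0 → local minimum

Critical points: x = 4 (local maximum); x = 5 (local minimum)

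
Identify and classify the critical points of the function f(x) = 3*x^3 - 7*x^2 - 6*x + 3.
f'(x) = 9*x^2 - 14*x - 6

Solve f'(x) = 0:
  9*x^2 - 14*x - 6 = 0 has no rational roots; quadratic formula: x = (14 ± √412)/18.
  ⇒ x = 7/9 - sqrt(103)/9 ≈ -0.3499, 7/9 + sqrt(103)/9 ≈ 1.9054

f''(x) = 18*x - 14
Second-derivative test at each critical point:
  f''(-0.3499) = -20.2978 < 0 → local maximum
  f''(1.9054) = 20.2978 > 0 → local minimum

Critical points: x = 7/9 - sqrt(103)/9 ≈ -0.3499 (local maximum); x = 7/9 + sqrt(103)/9 ≈ 1.9054 (local minimum)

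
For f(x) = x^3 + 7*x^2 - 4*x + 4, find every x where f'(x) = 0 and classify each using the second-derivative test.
f'(x) = 3*x^2 + 14*x - 4

Solve f'(x) = 0:
  3*x^2 + 14*x - 4 = 0 has no rational roots; quadratic formula: x = (-14 ± √244)/6.
  ⇒ x = -sqrt(61)/3 - 7/3 ≈ -4.9367, -7/3 + sqrt(61)/3 ≈ 0.2701

f''(x) = 6*x + 14
Second-derivative test at each critical point:
  f''(-4.9367) = -15.6205 < 0 → local maximum
  f''(0.2701) = 15.6205 > 0 → local minimum

Critical points: x = -sqrt(61)/3 - 7/3 ≈ -4.9367 (local maximum); x = -7/3 + sqrt(61)/3 ≈ 0.2701 (local minimum)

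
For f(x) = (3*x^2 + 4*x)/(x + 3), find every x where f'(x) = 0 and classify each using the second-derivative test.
f'(x) = 3*(x^2 + 6*x + 4)/(x^2 + 6*x + 9)

Solve f'(x) = 0:
  f'(x) = 3*(x^2 + 6*x + 4)/(x + 3)^2; the denominator is positive wherever f is defined, so f'(x) = 0 ⇔ 3*x^2 + 18*x + 12 = 0.
  Factor: 3*x^2 + 18*x + 12 = 3*(x^2 + 6*x + 4); x^2 + 6*x + 4 = 0 has no rational roots; quadratic formula: x = (-6 ± √20)/2.
  ⇒ x = -3 - sqrt(5) ≈ -5.2361, -3 + sqrt(5) ≈ -0.7639

f''(x) = 30/(x^3 + 9*x^2 + 27*x + 27)
Second-derivative test at each critical point:
  f''(-5.2361) = -2.6833 < 0 → local maximum
  f''(-0.7639) = 2.6833 > 0 → local minimum

Critical points: x = -3 - sqrt(5) ≈ -5.2361 (local maximum); x = -3 + sqrt(5) ≈ -0.7639 (local minimum)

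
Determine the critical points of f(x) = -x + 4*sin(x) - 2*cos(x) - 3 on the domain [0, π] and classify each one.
f'(x) = 2*sin(x) + 4*cos(x) - 1

Solve f'(x) = 0 on [0, π]:
  f'(x) = 0 ⇔ 2*sin(x) + 4*cos(x) = 1. Write the left side as R·cos(x + φ) with R = √(4² + (-2)²) = 2*sqrt(5), cos φ = 2*sqrt(5)/5, sin φ = -sqrt(5)/5; then cos(x + φ) = sqrt(5)/10. Solve for x and keep the solutions lying in [0, π].
  ⇒ x = atan((1 + 2*sqrt(19))/(2 - sqrt(19))) + pi ≈ 1.8089

f''(x) = -4*sin(x) + 2*cos(x)
Second-derivative test at each critical point:
  f''(1.8089) = -4.3589 < 0 → local maximum

Critical points: x = atan((1 + 2*sqrt(19))/(2 - sqrt(19))) + pi ≈ 1.8089 (local maximum)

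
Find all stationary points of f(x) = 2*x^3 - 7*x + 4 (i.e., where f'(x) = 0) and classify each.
f'(x) = 6*x^2 - 7

Solve f'(x) = 0:
  6*x^2 - 7 = 0 has no rational roots; quadratic formula: x = (0 ± √168)/12.
  ⇒ x = -sqrt(42)/6 ≈ -1.0801, sqrt(42)/6 ≈ 1.0801

f''(x) = 12*x
Second-derivative test at each critical point:
  f''(-1.0801) = -12.9615 < 0 → local maximum
  f''(1.0801) = 12.9615 > 0 → local minimum

Critical points: x = -sqrt(42)/6 ≈ -1.0801 (local maximum); x = sqrt(42)/6 ≈ 1.0801 (local minimum)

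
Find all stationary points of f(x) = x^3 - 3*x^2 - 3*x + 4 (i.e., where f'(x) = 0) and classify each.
f'(x) = 3*x^2 - 6*x - 3

Solve f'(x) = 0:
  Factor: 3*x^2 - 6*x - 3 = 3*(x^2 - 2*x - 1); x^2 - 2*x - 1 = 0 has no rational roots; quadratic formula: x = (2 ± √8)/2.
  ⇒ x = 1 - sqrt(2) ≈ -0.4142, 1 + sqrt(2) ≈ 2.4142

f''(x) = 6*x - 6
Second-derivative test at each critical point:
  f''(-0.4142) = -8.4853 < 0 → local maximum
  f''(2.4142) = 8.4853 > 0 → local minimum

Critical points: x = 1 - sqrt(2) ≈ -0.4142 (local maximum); x = 1 + sqrt(2) ≈ 2.4142 (local minimum)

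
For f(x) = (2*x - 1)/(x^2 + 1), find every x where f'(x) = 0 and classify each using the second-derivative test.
f'(x) = 2*(-x^2 + x + 1)/(x^4 + 2*x^2 + 1)

Solve f'(x) = 0:
  f'(x) = -2*(x^2 - x - 1)/(x^2 + 1)^2; the denominator is positive wherever f is defined, so f'(x) = 0 ⇔ -2*x^2 + 2*x + 2 = 0.
  Factor: -2*x^2 + 2*x + 2 = -2*(x^2 - x - 1); x^2 - x - 1 = 0 has no rational roots; quadratic formula: x = (1 ± √5)/2.
  ⇒ x = 1/2 - sqrt(5)/2 ≈ -0.6180, 1/2 + sqrt(5)/2 ≈ 1.6180

f''(x) = 2*(4*x^2*(2*x - 1) + (1 - 6*x)*(x^2 + 1))/(x^2 + 1)^3
Second-derivative test at each critical point:
  f''(-0.6180) = 2.3416 > 0 → local minimum
  f''(1.6180) = -0.3416 < 0 → local maximum

Critical points: x = 1/2 - sqrt(5)/2 ≈ -0.6180 (local minimum); x = 1/2 + sqrt(5)/2 ≈ 1.6180 (local maximum)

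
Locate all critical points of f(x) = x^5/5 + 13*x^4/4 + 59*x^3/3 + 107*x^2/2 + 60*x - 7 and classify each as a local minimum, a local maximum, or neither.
f'(x) = x^4 + 13*x^3 + 59*x^2 + 107*x + 60

Solve f'(x) = 0:
  Factor: x^4 + 13*x^3 + 59*x^2 + 107*x + 60 = (x + 1)*(x + 3)*(x + 4)*(x + 5) = 0.
  ⇒ x = -5, -4, -3, -1

f''(x) = 4*x^3 + 39*x^2 + 118*x + 107
Second-derivative test at each critical point:
  f''(-5) = -8 < 0 → local maximum
  f''(-4) = 3 > 0 → local minimum
  f''(-3) = -4 < 0 → local maximum
  f''(-1) = 24 > 0 → local minimum

Critical points: x = -5 (local maximum); x = -4 (local minimum); x = -3 (local maximum); x = -1 (local minimum)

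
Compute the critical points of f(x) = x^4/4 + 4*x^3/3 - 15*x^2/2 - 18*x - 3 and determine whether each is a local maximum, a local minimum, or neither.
f'(x) = x^3 + 4*x^2 - 15*x - 18

Solve f'(x) = 0:
  Factor: x^3 + 4*x^2 - 15*x - 18 = (x - 3)*(x + 1)*(x + 6) = 0.
  ⇒ x = -6, -1, 3

f''(x) = 3*x^2 + 8*x - 15
Second-derivative test at each critical point:
  f''(-6) = 45 > 0 → local minimum
  f''(-1) = -20 < 0 → local maximum
  f''(3) = 36 > 0 → local minimum

Critical points: x = -6 (local minimum); x = -1 (local maximum); x = 3 (local minimum)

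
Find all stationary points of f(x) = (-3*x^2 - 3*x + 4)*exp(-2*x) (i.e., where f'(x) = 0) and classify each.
f'(x) = (6*x^2 - 11)*exp(-2*x)

Solve f'(x) = 0:
  f'(x) = (6*x^2 - 11)·exp(-2*x) and exp(-2*x) > 0 for every x, so f'(x) = 0 ⇔ 6*x^2 - 11 = 0.
  6*x^2 - 11 = 0 has no rational roots; quadratic formula: x = (0 ± √264)/12.
  ⇒ x = -sqrt(66)/6 ≈ -1.3540, sqrt(66)/6 ≈ 1.3540

f''(x) = 2*(-6*x^2 + 6*x + 11)*exp(-2*x)
Second-derivative test at each critical point:
  f''(-1.3540) = -243.7120 < 0 → local maximum
  f''(1.3540) = 1.0832 > 0 → local minimum

Critical points: x = -sqrt(66)/6 ≈ -1.3540 (local maximum); x = sqrt(66)/6 ≈ 1.3540 (local minimum)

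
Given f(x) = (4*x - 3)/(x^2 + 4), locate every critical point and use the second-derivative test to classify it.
f'(x) = 2*(-2*x^2 + 3*x + 8)/(x^4 + 8*x^2 + 16)

Solve f'(x) = 0:
  f'(x) = -2*(2*x^2 - 3*x - 8)/(x^2 + 4)^2; the denominator is positive wherever f is defined, so f'(x) = 0 ⇔ -4*x^2 + 6*x + 16 = 0.
  Factor: -4*x^2 + 6*x + 16 = -2*(2*x^2 - 3*x - 8); 2*x^2 - 3*x - 8 = 0 has no rational roots; quadratic formula: x = (3 ± √73)/4.
  ⇒ x = 3/4 - sqrt(73)/4 ≈ -1.3860, 3/4 + sqrt(73)/4 ≈ 2.8860

f''(x) = 2*(4*x^2*(4*x - 3) + 3*(1 - 4*x)*(x^2 + 4))/(x^2 + 4)^3
Second-derivative test at each critical point:
  f''(-1.3860) = 0.4874 > 0 → local minimum
  f''(2.8860) = -0.1124 < 0 → local maximum

Critical points: x = 3/4 - sqrt(73)/4 ≈ -1.3860 (local minimum); x = 3/4 + sqrt(73)/4 ≈ 2.8860 (local maximum)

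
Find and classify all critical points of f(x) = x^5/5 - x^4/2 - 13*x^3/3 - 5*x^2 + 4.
f'(x) = x*(x^3 - 2*x^2 - 13*x - 10)

Solve f'(x) = 0:
  Factor: x^4 - 2*x^3 - 13*x^2 - 10*x = x*(x - 5)*(x + 1)*(x + 2) = 0.
  ⇒ x = -2, -1, 0, 5

f''(x) = 4*x^3 - 6*x^2 - 26*x - 10
Second-derivative test at each critical point:
  f''(-2) = -14 < 0 → local maximum
  f''(-1) = 6 > 0 → local minimum
  f''(0) = -10 < 0 → local maximum
  f''(5) = 210 > 0 → local minimum

Critical points: x = -2 (local maximum); x = -1 (local minimum); x = 0 (local maximum); x = 5 (local minimum)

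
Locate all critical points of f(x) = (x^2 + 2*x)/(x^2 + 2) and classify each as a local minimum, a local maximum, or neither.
f'(x) = 2*(-x^2 + 2*x + 2)/(x^4 + 4*x^2 + 4)

Solve f'(x) = 0:
  f'(x) = -2*(x^2 - 2*x - 2)/(x^2 + 2)^2; the denominator is positive wherever f is defined, so f'(x) = 0 ⇔ -2*x^2 + 4*x + 4 = 0.
  Factor: -2*x^2 + 4*x + 4 = -2*(x^2 - 2*x - 2); x^2 - 2*x - 2 = 0 has no rational roots; quadratic formula: x = (2 ± √12)/2.
  ⇒ x = 1 - sqrt(3) ≈ -0.7321, 1 + sqrt(3) ≈ 2.7321

f''(x) = 4*(x^3 - 3*x^2 - 6*x + 2)/(x^6 + 6*x^4 + 12*x^2 + 8)
Second-derivative test at each critical point:
  f''(-0.7321) = 1.0774 > 0 → local minimum
  f''(2.7321) = -0.0774 < 0 → local maximum

Critical points: x = 1 - sqrt(3) ≈ -0.7321 (local minimum); x = 1 + sqrt(3) ≈ 2.7321 (local maximum)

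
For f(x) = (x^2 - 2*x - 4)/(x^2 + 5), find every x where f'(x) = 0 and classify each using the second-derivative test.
f'(x) = 2*(x^2 + 9*x - 5)/(x^4 + 10*x^2 + 25)

Solve f'(x) = 0:
  f'(x) = 2*(x^2 + 9*x - 5)/(x^2 + 5)^2; the denominator is positive wherever f is defined, so f'(x) = 0 ⇔ 2*x^2 + 18*x - 10 = 0.
  Factor: 2*x^2 + 18*x - 10 = 2*(x^2 + 9*x - 5); x^2 + 9*x - 5 = 0 has no rational roots; quadratic formula: x = (-9 ± √101)/2.
  ⇒ x = -sqrt(101)/2 - 9/2 ≈ -9.5249, -9/2 + sqrt(101)/2 ≈ 0.5249

f''(x) = 2*(-2*x^3 - 27*x^2 + 30*x + 45)/(x^6 + 15*x^4 + 75*x^2 + 125)
Second-derivative test at each critical point:
  f''(-9.5249) = -0.0022 < 0 → local maximum
  f''(0.5249) = 0.7222 > 0 → local minimum

Critical points: x = -sqrt(101)/2 - 9/2 ≈ -9.5249 (local maximum); x = -9/2 + sqrt(101)/2 ≈ 0.5249 (local minimum)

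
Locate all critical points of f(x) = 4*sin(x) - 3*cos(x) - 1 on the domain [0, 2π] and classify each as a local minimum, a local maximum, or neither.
f'(x) = 3*sin(x) + 4*cos(x)

Solve f'(x) = 0 on [0, 2π]:
  f'(x) = 0 ⇔ 4*cos(x) = -3*sin(x) ⇔ tan(x) = -4/3, i.e. x = arctan(-4/3) + nπ; keep the solutions lying in [0, 2π].
  ⇒ x = pi - atan(4/3) ≈ 2.2143, -atan(4/3) + 2*pi ≈ 5.3559

f''(x) = -4*sin(x) + 3*cos(x)
Second-derivative test at each critical point:
  f''(2.2143) = -5 < 0 → local maximum
  f''(5.3559) = 5 > 0 → local minimum

Critical points: x = pi - atan(4/3) ≈ 2.2143 (local maximum); x = -atan(4/3) + 2*pi ≈ 5.3559 (local minimum)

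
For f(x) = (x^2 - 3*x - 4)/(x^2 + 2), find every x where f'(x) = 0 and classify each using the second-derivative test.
f'(x) = 3*(x^2 + 4*x - 2)/(x^4 + 4*x^2 + 4)

Solve f'(x) = 0:
  f'(x) = 3*(x^2 + 4*x - 2)/(x^2 + 2)^2; the denominator is positive wherever f is defined, so f'(x) = 0 ⇔ 3*x^2 + 12*x - 6 = 0.
  Factor: 3*x^2 + 12*x - 6 = 3*(x^2 + 4*x - 2); x^2 + 4*x - 2 = 0 has no rational roots; quadratic formula: x = (-4 ± √24)/2.
  ⇒ x = -sqrt(6) - 2 ≈ -4.4495, -2 + sqrt(6) ≈ 0.4495

f''(x) = 6*(-x^3 - 6*x^2 + 6*x + 4)/(x^6 + 6*x^4 + 12*x^2 + 8)
Second-derivative test at each critical point:
  f''(-4.4495) = -0.0309 < 0 → local maximum
  f''(0.4495) = 3.0309 > 0 → local minimum

Critical points: x = -sqrt(6) - 2 ≈ -4.4495 (local maximum); x = -2 + sqrt(6) ≈ 0.4495 (local minimum)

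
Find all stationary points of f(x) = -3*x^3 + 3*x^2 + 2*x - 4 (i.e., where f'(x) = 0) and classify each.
f'(x) = -9*x^2 + 6*x + 2

Solve f'(x) = 0:
  9*x^2 - 6*x - 2 = 0 has no rational roots; quadratic formula: x = (6 ± √108)/18.
  ⇒ x = 1/3 - sqrt(3)/3 ≈ -0.2440, 1/3 + sqrt(3)/3 ≈ 0.9107

f''(x) = 6 - 18*x
Second-derivative test at each critical point:
  f''(-0.2440) = 10.3923 > 0 → local minimum
  f''(0.9107) = -10.3923 < 0 → local maximum

Critical points: x = 1/3 - sqrt(3)/3 ≈ -0.2440 (local minimum); x = 1/3 + sqrt(3)/3 ≈ 0.9107 (local maximum)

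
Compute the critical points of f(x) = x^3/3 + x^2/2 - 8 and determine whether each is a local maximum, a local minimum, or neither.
f'(x) = x*(x + 1)

Solve f'(x) = 0:
  Factor: x^2 + x = x*(x + 1) = 0.
  ⇒ x = -1, 0

f''(x) = 2*x + 1
Second-derivative test at each critical point:
  f''(-1) = -1 < 0 → local maximum
  f''(0) = 1 > 0 → local minimum

Critical points: x = -1 (local maximum); x = 0 (local minimum)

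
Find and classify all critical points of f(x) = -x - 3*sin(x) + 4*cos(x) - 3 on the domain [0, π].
f'(x) = -4*sin(x) - 3*cos(x) - 1

Solve f'(x) = 0 on [0, π]:
  f'(x) = 0 ⇔ -4*sin(x) - 3*cos(x) = 1. Write the left side as R·cos(x + φ) with R = √((-3)² + 4²) = 5, cos φ = -3/5, sin φ = 4/5; then cos(x + φ) = 1/5. Solve for x and keep the solutions lying in [0, π].
  ⇒ x = atan((-4 + 6*sqrt(6))/(-8*sqrt(6) - 3)) + pi ≈ 2.6994

f''(x) = 3*sin(x) - 4*cos(x)
Second-derivative test at each critical point:
  f''(2.6994) = 4.8990 > 0 → local minimum

Critical points: x = atan((-4 + 6*sqrt(6))/(-8*sqrt(6) - 3)) + pi ≈ 2.6994 (local minimum)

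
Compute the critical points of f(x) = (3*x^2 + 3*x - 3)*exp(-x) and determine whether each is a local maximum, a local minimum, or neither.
f'(x) = 3*(-x^2 + x + 2)*exp(-x)

Solve f'(x) = 0:
  f'(x) = (-3*x^2 + 3*x + 6)·exp(-x) and exp(-x) > 0 for every x, so f'(x) = 0 ⇔ -3*x^2 + 3*x + 6 = 0.
  Factor: -3*x^2 + 3*x + 6 = -3*(x - 2)*(x + 1) = 0.
  ⇒ x = -1, 2

f''(x) = 3*(x^2 - 3*x - 1)*exp(-x)
Second-derivative test at each critical point:
  f''(-1) = 24.4645 > 0 → local minimum
  f''(2) = -1.2180 < 0 → local maximum

Critical points: x = -1 (local minimum); x = 2 (local maximum)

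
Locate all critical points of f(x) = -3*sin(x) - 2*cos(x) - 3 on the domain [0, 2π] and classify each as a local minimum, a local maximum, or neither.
f'(x) = 2*sin(x) - 3*cos(x)

Solve f'(x) = 0 on [0, 2π]:
  f'(x) = 0 ⇔ -3*cos(x) = -2*sin(x) ⇔ tan(x) = 3/2, i.e. x = arctan(3/2) + nπ; keep the solutions lying in [0, 2π].
  ⇒ x = atan(3/2) ≈ 0.9828, atan(3/2) + pi ≈ 4.1244

f''(x) = 3*sin(x) + 2*cos(x)
Second-derivative test at each critical point:
  f''(0.9828) = 3.6056 > 0 → local minimum
  f''(4.1244) = -3.6056 < 0 → local maximum

Critical points: x = atan(3/2) ≈ 0.9828 (local minimum); x = atan(3/2) + pi ≈ 4.1244 (local maximum)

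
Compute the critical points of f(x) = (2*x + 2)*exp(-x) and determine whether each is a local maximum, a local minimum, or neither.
f'(x) = -2*x*exp(-x)

Solve f'(x) = 0:
  f'(x) = (-2*x)·exp(-x) and exp(-x) > 0 for every x, so f'(x) = 0 ⇔ -2*x = 0.
  -2*x = 0.
  ⇒ x = 0

f''(x) = 2*(x - 1)*exp(-x)
Second-derivative test at each critical point:
  f''(0) = -2 < 0 → local maximum

Critical points: x = 0 (local maximum)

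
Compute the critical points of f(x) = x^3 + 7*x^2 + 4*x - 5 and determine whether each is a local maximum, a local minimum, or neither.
f'(x) = 3*x^2 + 14*x + 4

Solve f'(x) = 0:
  3*x^2 + 14*x + 4 = 0 has no rational roots; quadratic formula: x = (-14 ± √148)/6.
  ⇒ x = -7/3 - sqrt(37)/3 ≈ -4.3609, -7/3 + sqrt(37)/3 ≈ -0.3057

f''(x) = 6*x + 14
Second-derivative test at each critical point:
  f''(-4.3609) = -12.1655 < 0 → local maximum
  f''(-0.3057) = 12.1655 > 0 → local minimum

Critical points: x = -7/3 - sqrt(37)/3 ≈ -4.3609 (local maximum); x = -7/3 + sqrt(37)/3 ≈ -0.3057 (local minimum)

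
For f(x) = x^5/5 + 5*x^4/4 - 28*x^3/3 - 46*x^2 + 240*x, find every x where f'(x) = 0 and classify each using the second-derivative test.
f'(x) = x^4 + 5*x^3 - 28*x^2 - 92*x + 240

Solve f'(x) = 0:
  Factor: x^4 + 5*x^3 - 28*x^2 - 92*x + 240 = (x - 4)*(x - 2)*(x + 5)*(x + 6) = 0.
  ⇒ x = -6, -5, 2, 4

f''(x) = 4*x^3 + 15*x^2 - 56*x - 92
Second-derivative test at each critical point:
  f''(-6) = -80 < 0 → local maximum
  f''(-5) = 63 > 0 → local minimum
  f''(2) = -112 < 0 → local maximum
  f''(4) = 180 > 0 → local minimum

Critical points: x = -6 (local maximum); x = -5 (local minimum); x = 2 (local maximum); x = 4 (local minimum)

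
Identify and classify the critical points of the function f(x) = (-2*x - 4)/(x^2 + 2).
f'(x) = 2*(-x^2 + 2*x*(x + 2) - 2)/(x^2 + 2)^2

Solve f'(x) = 0:
  f'(x) = 2*(x^2 + 4*x - 2)/(x^2 + 2)^2; the denominator is positive wherever f is defined, so f'(x) = 0 ⇔ 2*x^2 + 8*x - 4 = 0.
  Factor: 2*x^2 + 8*x - 4 = 2*(x^2 + 4*x - 2); x^2 + 4*x - 2 = 0 has no rational roots; quadratic formula: x = (-4 ± √24)/2.
  ⇒ x = -sqrt(6) - 2 ≈ -4.4495, -2 + sqrt(6) ≈ 0.4495

f''(x) = 4*(-4*x^2*(x + 2) + (3*x + 2)*(x^2 + 2))/(x^2 + 2)^3
Second-derivative test at each critical point:
  f''(-4.4495) = -0.0206 < 0 → local maximum
  f''(0.4495) = 2.0206 > 0 → local minimum

Critical points: x = -sqrt(6) - 2 ≈ -4.4495 (local maximum); x = -2 + sqrt(6) ≈ 0.4495 (local minimum)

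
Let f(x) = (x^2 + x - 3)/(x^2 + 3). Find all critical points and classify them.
f'(x) = (-x^2 + 12*x + 3)/(x^4 + 6*x^2 + 9)

Solve f'(x) = 0:
  f'(x) = -(x^2 - 12*x - 3)/(x^2 + 3)^2; the denominator is positive wherever f is defined, so f'(x) = 0 ⇔ -x^2 + 12*x + 3 = 0.
  x^2 - 12*x - 3 = 0 has no rational roots; quadratic formula: x = (12 ± √156)/2.
  ⇒ x = 6 - sqrt(39) ≈ -0.2450, 6 + sqrt(39) ≈ 12.2450

f''(x) = 2*(x^3 - 18*x^2 - 9*x + 18)/(x^6 + 9*x^4 + 27*x^2 + 27)
Second-derivative test at each critical point:
  f''(-0.2450) = 1.3339 > 0 → local minimum
  f''(12.2450) = -0.0005 < 0 → local maximum

Critical points: x = 6 - sqrt(39) ≈ -0.2450 (local minimum); x = 6 + sqrt(39) ≈ 12.2450 (local maximum)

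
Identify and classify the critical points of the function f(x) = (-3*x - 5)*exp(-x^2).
f'(x) = (2*x*(3*x + 5) - 3)*exp(-x^2)

Solve f'(x) = 0:
  f'(x) = (6*x^2 + 10*x - 3)·exp(-x^2) and exp(-x^2) > 0 for every x, so f'(x) = 0 ⇔ 6*x^2 + 10*x - 3 = 0.
  6*x^2 + 10*x - 3 = 0 has no rational roots; quadratic formula: x = (-10 ± √172)/12.
  ⇒ x = -sqrt(43)/6 - 5/6 ≈ -1.9262, -5/6 + sqrt(43)/6 ≈ 0.2596

f''(x) = 2*(-6*x^3 - 10*x^2 + 9*x + 5)*exp(-x^2)
Second-derivative test at each critical point:
  f''(-1.9262) = -0.3209 < 0 → local maximum
  f''(0.2596) = 12.2603 > 0 → local minimum

Critical points: x = -sqrt(43)/6 - 5/6 ≈ -1.9262 (local maximum); x = -5/6 + sqrt(43)/6 ≈ 0.2596 (local minimum)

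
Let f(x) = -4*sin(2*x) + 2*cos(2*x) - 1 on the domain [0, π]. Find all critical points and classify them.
f'(x) = -4*sin(2*x) - 8*cos(2*x)

Solve f'(x) = 0 on [0, π]:
  f'(x) = 0 ⇔ -4*cos(2*x) = 2*sin(2*x) ⇔ tan(2*x) = -2, i.e. 2*x = arctan(-2) + nπ; keep the solutions lying in [0, π].
  ⇒ x = -atan(2)/2 + pi/2 ≈ 1.0172, pi - atan(2)/2 ≈ 2.5880

f''(x) = 16*sin(2*x) - 8*cos(2*x)
Second-derivative test at each critical point:
  f''(1.0172) = 17.8885 > 0 → local minimum
  f''(2.5880) = -17.8885 < 0 → local maximum

Critical points: x = -atan(2)/2 + pi/2 ≈ 1.0172 (local minimum); x = pi - atan(2)/2 ≈ 2.5880 (local maximum)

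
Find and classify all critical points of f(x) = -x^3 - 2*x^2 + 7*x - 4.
f'(x) = -3*x^2 - 4*x + 7

Solve f'(x) = 0:
  Factor: -3*x^2 - 4*x + 7 = -(x - 1)*(3*x + 7) = 0.
  ⇒ x = -7/3, 1

f''(x) = -6*x - 4
Second-derivative test at each critical point:
  f''(-7/3) = 10 > 0 → local minimum
  f''(1) = -10 < 0 → local maximum

Critical points: x = -7/3 (local minimum); x = 1 (local maximum)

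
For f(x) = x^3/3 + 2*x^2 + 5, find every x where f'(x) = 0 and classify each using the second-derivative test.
f'(x) = x*(x + 4)

Solve f'(x) = 0:
  Factor: x^2 + 4*x = x*(x + 4) = 0.
  ⇒ x = -4, 0

f''(x) = 2*x + 4
Second-derivative test at each critical point:
  f''(-4) = -4 < 0 → local maximum
  f''(0) = 4 > 0 → local minimum

Critical points: x = -4 (local maximum); x = 0 (local minimum)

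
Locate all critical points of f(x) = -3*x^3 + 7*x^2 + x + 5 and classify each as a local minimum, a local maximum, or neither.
f'(x) = -9*x^2 + 14*x + 1

Solve f'(x) = 0:
  9*x^2 - 14*x - 1 = 0 has no rational roots; quadratic formula: x = (14 ± √232)/18.
  ⇒ x = 7/9 - sqrt(58)/9 ≈ -0.0684, 7/9 + sqrt(58)/9 ≈ 1.6240

f''(x) = 14 - 18*x
Second-derivative test at each critical point:
  f''(-0.0684) = 15.2315 > 0 → local minimum
  f''(1.6240) = -15.2315 < 0 → local maximum

Critical points: x = 7/9 - sqrt(58)/9 ≈ -0.0684 (local minimum); x = 7/9 + sqrt(58)/9 ≈ 1.6240 (local maximum)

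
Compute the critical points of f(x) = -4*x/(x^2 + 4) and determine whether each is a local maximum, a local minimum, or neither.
f'(x) = 4*(x^2 - 4)/(x^2 + 4)^2

Solve f'(x) = 0:
  f'(x) = 4*(x - 2)*(x + 2)/(x^2 + 4)^2; the denominator is positive wherever f is defined, so f'(x) = 0 ⇔ 4*x^2 - 16 = 0.
  Factor: 4*x^2 - 16 = 4*(x - 2)*(x + 2) = 0.
  ⇒ x = -2, 2

f''(x) = 8*x*(12 - x^2)/(x^2 + 4)^3
Second-derivative test at each critical point:
  f''(-2) = -1/4 < 0 → local maximum
  f''(2) = 1/4 > 0 → local minimum

Critical points: x = -2 (local maximum); x = 2 (local minimum)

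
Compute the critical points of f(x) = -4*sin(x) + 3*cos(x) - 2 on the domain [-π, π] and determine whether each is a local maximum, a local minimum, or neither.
f'(x) = -3*sin(x) - 4*cos(x)

Solve f'(x) = 0 on [-π, π]:
  f'(x) = 0 ⇔ -4*cos(x) = 3*sin(x) ⇔ tan(x) = -4/3, i.e. x = arctan(-4/3) + nπ; keep the solutions lying in [-π, π].
  ⇒ x = -atan(4/3) ≈ -0.9273, pi - atan(4/3) ≈ 2.2143

f''(x) = 4*sin(x) - 3*cos(x)
Second-derivative test at each critical point:
  f''(-0.9273) = -5 < 0 → local maximum
  f''(2.2143) = 5 > 0 → local minimum

Critical points: x = -atan(4/3) ≈ -0.9273 (local maximum); x = pi - atan(4/3) ≈ 2.2143 (local minimum)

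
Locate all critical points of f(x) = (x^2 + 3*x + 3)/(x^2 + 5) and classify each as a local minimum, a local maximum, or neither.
f'(x) = (-3*x^2 + 4*x + 15)/(x^4 + 10*x^2 + 25)

Solve f'(x) = 0:
  f'(x) = -(x - 3)*(3*x + 5)/(x^2 + 5)^2; the denominator is positive wherever f is defined, so f'(x) = 0 ⇔ -3*x^2 + 4*x + 15 = 0.
  Factor: -3*x^2 + 4*x + 15 = -(x - 3)*(3*x + 5) = 0.
  ⇒ x = -5/3, 3

f''(x) = 2*(3*x^3 - 6*x^2 - 45*x + 10)/(x^6 + 15*x^4 + 75*x^2 + 125)
Second-derivative test at each critical point:
  f''(-5/3) = 81/350 > 0 → local minimum
  f''(3) = -1/14 < 0 → local maximum

Critical points: x = -5/3 (local minimum); x = 3 (local maximum)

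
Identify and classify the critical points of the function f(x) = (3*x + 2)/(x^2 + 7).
f'(x) = (-3*x^2 - 4*x + 21)/(x^4 + 14*x^2 + 49)

Solve f'(x) = 0:
  f'(x) = -(3*x^2 + 4*x - 21)/(x^2 + 7)^2; the denominator is positive wherever f is defined, so f'(x) = 0 ⇔ -3*x^2 - 4*x + 21 = 0.
  3*x^2 + 4*x - 21 = 0 has no rational roots; quadratic formula: x = (-4 ± √268)/6.
  ⇒ x = -sqrt(67)/3 - 2/3 ≈ -3.3951, -2/3 + sqrt(67)/3 ≈ 2.0618

f''(x) = 2*(4*x^2*(3*x + 2) - (9*x + 2)*(x^2 + 7))/(x^2 + 7)^3
Second-derivative test at each critical point:
  f''(-3.3951) = 0.0477 > 0 → local minimum
  f''(2.0618) = -0.1293 < 0 → local maximum

Critical points: x = -sqrt(67)/3 - 2/3 ≈ -3.3951 (local minimum); x = -2/3 + sqrt(67)/3 ≈ 2.0618 (local maximum)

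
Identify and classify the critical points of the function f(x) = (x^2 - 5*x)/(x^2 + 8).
f'(x) = (5*x^2 + 16*x - 40)/(x^4 + 16*x^2 + 64)

Solve f'(x) = 0:
  f'(x) = (5*x^2 + 16*x - 40)/(x^2 + 8)^2; the denominator is positive wherever f is defined, so f'(x) = 0 ⇔ 5*x^2 + 16*x - 40 = 0.
  5*x^2 + 16*x - 40 = 0 has no rational roots; quadratic formula: x = (-16 ± √1056)/10.
  ⇒ x = -2*sqrt(66)/5 - 8/5 ≈ -4.8496, -8/5 + 2*sqrt(66)/5 ≈ 1.6496

f''(x) = 2*(-5*x^3 - 24*x^2 + 120*x + 64)/(x^6 + 24*x^4 + 192*x^2 + 512)
Second-derivative test at each critical point:
  f''(-4.8496) = -0.0327 < 0 → local maximum
  f''(1.6496) = 0.2827 > 0 → local minimum

Critical points: x = -2*sqrt(66)/5 - 8/5 ≈ -4.8496 (local maximum); x = -8/5 + 2*sqrt(66)/5 ≈ 1.6496 (local minimum)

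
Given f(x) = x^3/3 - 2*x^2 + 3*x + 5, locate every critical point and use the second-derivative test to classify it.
f'(x) = x^2 - 4*x + 3

Solve f'(x) = 0:
  Factor: x^2 - 4*x + 3 = (x - 3)*(x - 1) = 0.
  ⇒ x = 1, 3

f''(x) = 2*x - 4
Second-derivative test at each critical point:
  f''(1) = -2 < 0 → local maximum
  f''(3) = 2 > 0 → local minimum

Critical points: x = 1 (local maximum); x = 3 (local minimum)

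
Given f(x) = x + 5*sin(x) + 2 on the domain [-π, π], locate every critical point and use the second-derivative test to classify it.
f'(x) = 5*cos(x) + 1

Solve f'(x) = 0 on [-π, π]:
  f'(x) = 0 ⇔ cos(x) = -1/5, i.e. x = ±arccos(-1/5) + 2nπ; keep the solutions lying in [-π, π].
  ⇒ x = -acos(-1/5) ≈ -1.7722, acos(-1/5) ≈ 1.7722

f''(x) = -5*sin(x)
Second-derivative test at each critical point:
  f''(-1.7722) = 4.8990 > 0 → local minimum
  f''(1.7722) = -4.8990 < 0 → local maximum

Critical points: x = -acos(-1/5) ≈ -1.7722 (local minimum); x = acos(-1/5) ≈ 1.7722 (local maximum)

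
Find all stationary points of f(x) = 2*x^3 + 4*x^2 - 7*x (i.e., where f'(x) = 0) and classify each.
f'(x) = 6*x^2 + 8*x - 7

Solve f'(x) = 0:
  6*x^2 + 8*x - 7 = 0 has no rational roots; quadratic formula: x = (-8 ± √232)/12.
  ⇒ x = -sqrt(58)/6 - 2/3 ≈ -1.9360, -2/3 + sqrt(58)/6 ≈ 0.6026

f''(x) = 12*x + 8
Second-derivative test at each critical point:
  f''(-1.9360) = -15.2315 < 0 → local maximum
  f''(0.6026) = 15.2315 > 0 → local minimum

Critical points: x = -sqrt(58)/6 - 2/3 ≈ -1.9360 (local maximum); x = -2/3 + sqrt(58)/6 ≈ 0.6026 (local minimum)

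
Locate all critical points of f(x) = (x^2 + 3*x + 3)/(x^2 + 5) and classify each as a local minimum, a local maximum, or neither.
f'(x) = (-3*x^2 + 4*x + 15)/(x^4 + 10*x^2 + 25)

Solve f'(x) = 0:
  f'(x) = -(x - 3)*(3*x + 5)/(x^2 + 5)^2; the denominator is positive wherever f is defined, so f'(x) = 0 ⇔ -3*x^2 + 4*x + 15 = 0.
  Factor: -3*x^2 + 4*x + 15 = -(x - 3)*(3*x + 5) = 0.
  ⇒ x = -5/3, 3

f''(x) = 2*(3*x^3 - 6*x^2 - 45*x + 10)/(x^6 + 15*x^4 + 75*x^2 + 125)
Second-derivative test at each critical point:
  f''(-5/3) = 81/350 > 0 → local minimum
  f''(3) = -1/14 < 0 → local maximum

Critical points: x = -5/3 (local minimum); x = 3 (local maximum)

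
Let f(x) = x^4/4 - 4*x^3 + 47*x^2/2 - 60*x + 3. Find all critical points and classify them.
f'(x) = x^3 - 12*x^2 + 47*x - 60

Solve f'(x) = 0:
  Factor: x^3 - 12*x^2 + 47*x - 60 = (x - 5)*(x - 4)*(x - 3) = 0.
  ⇒ x = 3, 4, 5

f''(x) = 3*x^2 - 24*x + 47
Second-derivative test at each critical point:
  f''(3) = 2 > 0 → local minimum
  f''(4) = -1 < 0 → local maximum
  f''(5) = 2 > 0 → local minimum

Critical points: x = 3 (local minimum); x = 4 (local maximum); x = 5 (local minimum)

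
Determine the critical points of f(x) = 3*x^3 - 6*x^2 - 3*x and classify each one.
f'(x) = 9*x^2 - 12*x - 3

Solve f'(x) = 0:
  Factor: 9*x^2 - 12*x - 3 = 3*(3*x^2 - 4*x - 1); 3*x^2 - 4*x - 1 = 0 has no rational roots; quadratic formula: x = (4 ± √28)/6.
  ⇒ x = 2/3 - sqrt(7)/3 ≈ -0.2153, 2/3 + sqrt(7)/3 ≈ 1.5486

f''(x) = 18*x - 12
Second-derivative test at each critical point:
  f''(-0.2153) = -15.8745 < 0 → local maximum
  f''(1.5486) = 15.8745 > 0 → local minimum

Critical points: x = 2/3 - sqrt(7)/3 ≈ -0.2153 (local maximum); x = 2/3 + sqrt(7)/3 ≈ 1.5486 (local minimum)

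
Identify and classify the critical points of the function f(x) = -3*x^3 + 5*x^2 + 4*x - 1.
f'(x) = -9*x^2 + 10*x + 4

Solve f'(x) = 0:
  9*x^2 - 10*x - 4 = 0 has no rational roots; quadratic formula: x = (10 ± √244)/18.
  ⇒ x = 5/9 - sqrt(61)/9 ≈ -0.3122, 5/9 + sqrt(61)/9 ≈ 1.4234

f''(x) = 10 - 18*x
Second-derivative test at each critical point:
  f''(-0.3122) = 15.6205 > 0 → local minimum
  f''(1.4234) = -15.6205 < 0 → local maximum

Critical points: x = 5/9 - sqrt(61)/9 ≈ -0.3122 (local minimum); x = 5/9 + sqrt(61)/9 ≈ 1.4234 (local maximum)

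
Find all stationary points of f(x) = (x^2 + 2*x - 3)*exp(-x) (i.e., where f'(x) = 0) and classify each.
f'(x) = (5 - x^2)*exp(-x)

Solve f'(x) = 0:
  f'(x) = (5 - x^2)·exp(-x) and exp(-x) > 0 for every x, so f'(x) = 0 ⇔ 5 - x^2 = 0.
  x^2 - 5 = 0 has no rational roots; quadratic formula: x = (0 ± √20)/2.
  ⇒ x = -sqrt(5) ≈ -2.2361, sqrt(5) ≈ 2.2361

f''(x) = (x^2 - 2*x - 5)*exp(-x)
Second-derivative test at each critical point:
  f''(-2.2361) = 41.8434 > 0 → local minimum
  f''(2.2361) = -0.4780 < 0 → local maximum

Critical points: x = -sqrt(5) ≈ -2.2361 (local minimum); x = sqrt(5) ≈ 2.2361 (local maximum)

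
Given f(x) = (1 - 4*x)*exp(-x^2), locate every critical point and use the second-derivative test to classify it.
f'(x) = 2*(x*(4*x - 1) - 2)*exp(-x^2)

Solve f'(x) = 0:
  f'(x) = (8*x^2 - 2*x - 4)·exp(-x^2) and exp(-x^2) > 0 for every x, so f'(x) = 0 ⇔ 8*x^2 - 2*x - 4 = 0.
  Factor: 8*x^2 - 2*x - 4 = 2*(4*x^2 - x - 2); 4*x^2 - x - 2 = 0 has no rational roots; quadratic formula: x = (1 ± √33)/8.
  ⇒ x = 1/8 - sqrt(33)/8 ≈ -0.5931, 1/8 + sqrt(33)/8 ≈ 0.8431

f''(x) = 2*(2*x^2*(1 - 4*x) + 12*x - 1)*exp(-x^2)
Second-derivative test at each critical point:
  f''(-0.5931) = -8.0822 < 0 → local maximum
  f''(0.8431) = 5.6442 > 0 → local minimum

Critical points: x = 1/8 - sqrt(33)/8 ≈ -0.5931 (local maximum); x = 1/8 + sqrt(33)/8 ≈ 0.8431 (local minimum)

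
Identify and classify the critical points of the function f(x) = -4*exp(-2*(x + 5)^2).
f'(x) = 16*(x + 5)*exp(-2*(x + 5)^2)

Solve f'(x) = 0:
  f'(x) = (16*x + 80)·exp(-2*(x + 5)^2) and exp(-2*(x + 5)^2) > 0 for every x, so f'(x) = 0 ⇔ 16*x + 80 = 0.
  Factor: 16*x + 80 = 16*(x + 5) = 0.
  ⇒ x = -5

f''(x) = 16*(1 - 4*(x + 5)^2)*exp(-2*(x + 5)^2)
Second-derivative test at each critical point:
  f''(-5) = 16 > 0 → local minimum

Critical points: x = -5 (local minimum)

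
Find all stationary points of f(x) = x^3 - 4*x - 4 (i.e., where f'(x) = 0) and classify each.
f'(x) = 3*x^2 - 4

Solve f'(x) = 0:
  3*x^2 - 4 = 0 has no rational roots; quadratic formula: x = (0 ± √48)/6.
  ⇒ x = -2*sqrt(3)/3 ≈ -1.1547, 2*sqrt(3)/3 ≈ 1.1547

f''(x) = 6*x
Second-derivative test at each critical point:
  f''(-1.1547) = -6.9282 < 0 → local maximum
  f''(1.1547) = 6.9282 > 0 → local minimum

Critical points: x = -2*sqrt(3)/3 ≈ -1.1547 (local maximum); x = 2*sqrt(3)/3 ≈ 1.1547 (local minimum)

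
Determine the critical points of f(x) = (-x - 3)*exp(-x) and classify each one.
f'(x) = (x + 2)*exp(-x)

Solve f'(x) = 0:
  f'(x) = (x + 2)·exp(-x) and exp(-x) > 0 for every x, so f'(x) = 0 ⇔ x + 2 = 0.
  x + 2 = 0.
  ⇒ x = -2

f''(x) = (-x - 1)*exp(-x)
Second-derivative test at each critical point:
  f''(-2) = 7.3891 > 0 → local minimum

Critical points: x = -2 (local minimum)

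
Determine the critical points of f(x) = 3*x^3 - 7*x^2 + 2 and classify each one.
f'(x) = x*(9*x - 14)

Solve f'(x) = 0:
  Factor: 9*x^2 - 14*x = x*(9*x - 14) = 0.
  ⇒ x = 0, 14/9

f''(x) = 18*x - 14
Second-derivative test at each critical point:
  f''(0) = -14 < 0 → local maximum
  f''(14/9) = 14 > 0 → local minimum

Critical points: x = 0 (local maximum); x = 14/9 (local minimum)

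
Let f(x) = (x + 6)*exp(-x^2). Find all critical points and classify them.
f'(x) = (-2*x*(x + 6) + 1)*exp(-x^2)

Solve f'(x) = 0:
  f'(x) = (-2*x^2 - 12*x + 1)·exp(-x^2) and exp(-x^2) > 0 for every x, so f'(x) = 0 ⇔ -2*x^2 - 12*x + 1 = 0.
  2*x^2 + 12*x - 1 = 0 has no rational roots; quadratic formula: x = (-12 ± √152)/4.
  ⇒ x = -sqrt(38)/2 - 3 ≈ -6.0822, -3 + sqrt(38)/2 ≈ 0.0822

f''(x) = 2*(2*x^2*(x + 6) - 3*x - 6)*exp(-x^2)
Second-derivative test at each critical point:
  f''(-6.0822) = 1.059e-15 > 0 → local minimum
  f''(0.0822) = -12.2458 < 0 → local maximum

Critical points: x = -sqrt(38)/2 - 3 ≈ -6.0822 (local minimum); x = -3 + sqrt(38)/2 ≈ 0.0822 (local maximum)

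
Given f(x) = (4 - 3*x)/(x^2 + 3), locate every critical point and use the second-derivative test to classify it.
f'(x) = (3*x^2 - 8*x - 9)/(x^4 + 6*x^2 + 9)

Solve f'(x) = 0:
  f'(x) = (3*x^2 - 8*x - 9)/(x^2 + 3)^2; the denominator is positive wherever f is defined, so f'(x) = 0 ⇔ 3*x^2 - 8*x - 9 = 0.
  3*x^2 - 8*x - 9 = 0 has no rational roots; quadratic formula: x = (8 ± √172)/6.
  ⇒ x = 4/3 - sqrt(43)/3 ≈ -0.8525, 4/3 + sqrt(43)/3 ≈ 3.5191

f''(x) = 2*(4*x^2*(4 - 3*x) + (9*x - 4)*(x^2 + 3))/(x^2 + 3)^3
Second-derivative test at each critical point:
  f''(-0.8525) = -0.9443 < 0 → local maximum
  f''(3.5191) = 0.0554 > 0 → local minimum

Critical points: x = 4/3 - sqrt(43)/3 ≈ -0.8525 (local maximum); x = 4/3 + sqrt(43)/3 ≈ 3.5191 (local minimum)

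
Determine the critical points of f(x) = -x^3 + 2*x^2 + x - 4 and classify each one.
f'(x) = -3*x^2 + 4*x + 1

Solve f'(x) = 0:
  3*x^2 - 4*x - 1 = 0 has no rational roots; quadratic formula: x = (4 ± √28)/6.
  ⇒ x = 2/3 - sqrt(7)/3 ≈ -0.2153, 2/3 + sqrt(7)/3 ≈ 1.5486

f''(x) = 4 - 6*x
Second-derivative test at each critical point:
  f''(-0.2153) = 5.2915 > 0 → local minimum
  f''(1.5486) = -5.2915 < 0 → local maximum

Critical points: x = 2/3 - sqrt(7)/3 ≈ -0.2153 (local minimum); x = 2/3 + sqrt(7)/3 ≈ 1.5486 (local maximum)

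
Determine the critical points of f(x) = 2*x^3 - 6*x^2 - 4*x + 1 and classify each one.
f'(x) = 6*x^2 - 12*x - 4

Solve f'(x) = 0:
  Factor: 6*x^2 - 12*x - 4 = 2*(3*x^2 - 6*x - 2); 3*x^2 - 6*x - 2 = 0 has no rational roots; quadratic formula: x = (6 ± √60)/6.
  ⇒ x = 1 - sqrt(15)/3 ≈ -0.2910, 1 + sqrt(15)/3 ≈ 2.2910

f''(x) = 12*x - 12
Second-derivative test at each critical point:
  f''(-0.2910) = -15.4919 < 0 → local maximum
  f''(2.2910) = 15.4919 > 0 → local minimum

Critical points: x = 1 - sqrt(15)/3 ≈ -0.2910 (local maximum); x = 1 + sqrt(15)/3 ≈ 2.2910 (local minimum)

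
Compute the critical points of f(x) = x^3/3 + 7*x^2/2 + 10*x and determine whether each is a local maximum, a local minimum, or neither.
f'(x) = x^2 + 7*x + 10

Solve f'(x) = 0:
  Factor: x^2 + 7*x + 10 = (x + 2)*(x + 5) = 0.
  ⇒ x = -5, -2

f''(x) = 2*x + 7
Second-derivative test at each critical point:
  f''(-5) = -3 < 0 → local maximum
  f''(-2) = 3 > 0 → local minimum

Critical points: x = -5 (local maximum); x = -2 (local minimum)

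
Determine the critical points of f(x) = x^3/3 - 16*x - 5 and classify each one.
f'(x) = x^2 - 16

Solve f'(x) = 0:
  Factor: x^2 - 16 = (x - 4)*(x + 4) = 0.
  ⇒ x = -4, 4

f''(x) = 2*x
Second-derivative test at each critical point:
  f''(-4) = -8 < 0 → local maximum
  f''(4) = 8 > 0 → local minimum

Critical points: x = -4 (local maximum); x = 4 (local minimum)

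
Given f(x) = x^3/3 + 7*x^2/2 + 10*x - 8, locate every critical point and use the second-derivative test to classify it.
f'(x) = x^2 + 7*x + 10

Solve f'(x) = 0:
  Factor: x^2 + 7*x + 10 = (x + 2)*(x + 5) = 0.
  ⇒ x = -5, -2

f''(x) = 2*x + 7
Second-derivative test at each critical point:
  f''(-5) = -3 < 0 → local maximum
  f''(-2) = 3 > 0 → local minimum

Critical points: x = -5 (local maximum); x = -2 (local minimum)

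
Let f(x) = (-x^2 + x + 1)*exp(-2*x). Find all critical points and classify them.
f'(x) = (2*x^2 - 4*x - 1)*exp(-2*x)

Solve f'(x) = 0:
  f'(x) = (2*x^2 - 4*x - 1)·exp(-2*x) and exp(-2*x) > 0 for every x, so f'(x) = 0 ⇔ 2*x^2 - 4*x - 1 = 0.
  2*x^2 - 4*x - 1 = 0 has no rational roots; quadratic formula: x = (4 ± √24)/4.
  ⇒ x = 1 - sqrt(6)/2 ≈ -0.2247, 1 + sqrt(6)/2 ≈ 2.2247

f''(x) = 2*(-2*x^2 + 6*x - 1)*exp(-2*x)
Second-derivative test at each critical point:
  f''(-0.2247) = -7.6792 < 0 → local maximum
  f''(2.2247) = 0.0572 > 0 → local minimum

Critical points: x = 1 - sqrt(6)/2 ≈ -0.2247 (local maximum); x = 1 + sqrt(6)/2 ≈ 2.2247 (local minimum)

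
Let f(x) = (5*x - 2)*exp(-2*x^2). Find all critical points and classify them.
f'(x) = (-4*x*(5*x - 2) + 5)*exp(-2*x^2)

Solve f'(x) = 0:
  f'(x) = (-20*x^2 + 8*x + 5)·exp(-2*x^2) and exp(-2*x^2) > 0 for every x, so f'(x) = 0 ⇔ -20*x^2 + 8*x + 5 = 0.
  20*x^2 - 8*x - 5 = 0 has no rational roots; quadratic formula: x = (8 ± √464)/40.
  ⇒ x = 1/5 - sqrt(29)/10 ≈ -0.3385, 1/5 + sqrt(29)/10 ≈ 0.7385

f''(x) = 4*(4*x^2*(5*x - 2) - 15*x + 2)*exp(-2*x^2)
Second-derivative test at each critical point:
  f''(-0.3385) = 17.1287 > 0 → local minimum
  f''(0.7385) = -7.2364 < 0 → local maximum

Critical points: x = 1/5 - sqrt(29)/10 ≈ -0.3385 (local minimum); x = 1/5 + sqrt(29)/10 ≈ 0.7385 (local maximum)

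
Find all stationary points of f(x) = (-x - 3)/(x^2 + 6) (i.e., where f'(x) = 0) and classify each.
f'(x) = (-x^2 + 2*x*(x + 3) - 6)/(x^2 + 6)^2

Solve f'(x) = 0:
  f'(x) = (x^2 + 6*x - 6)/(x^2 + 6)^2; the denominator is positive wherever f is defined, so f'(x) = 0 ⇔ x^2 + 6*x - 6 = 0.
  x^2 + 6*x - 6 = 0 has no rational roots; quadratic formula: x = (-6 ± √60)/2.
  ⇒ x = -sqrt(15) - 3 ≈ -6.8730, -3 + sqrt(15) ≈ 0.8730

f''(x) = 2*(-4*x^2*(x + 3) + 3*(x + 1)*(x^2 + 6))/(x^2 + 6)^3
Second-derivative test at each critical point:
  f''(-6.8730) = -0.0027 < 0 → local maximum
  f''(0.8730) = 0.1694 > 0 → local minimum

Critical points: x = -sqrt(15) - 3 ≈ -6.8730 (local maximum); x = -3 + sqrt(15) ≈ 0.8730 (local minimum)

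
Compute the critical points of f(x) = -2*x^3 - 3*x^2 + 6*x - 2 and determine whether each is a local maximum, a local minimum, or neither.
f'(x) = -6*x^2 - 6*x + 6

Solve f'(x) = 0:
  Factor: -6*x^2 - 6*x + 6 = -6*(x^2 + x - 1); x^2 + x - 1 = 0 has no rational roots; quadratic formula: x = (-1 ± √5)/2.
  ⇒ x = -sqrt(5)/2 - 1/2 ≈ -1.6180, -1/2 + sqrt(5)/2 ≈ 0.6180

f''(x) = -12*x - 6
Second-derivative test at each critical point:
  f''(-1.6180) = 13.4164 > 0 → local minimum
  f''(0.6180) = -13.4164 < 0 → local maximum

Critical points: x = -sqrt(5)/2 - 1/2 ≈ -1.6180 (local minimum); x = -1/2 + sqrt(5)/2 ≈ 0.6180 (local maximum)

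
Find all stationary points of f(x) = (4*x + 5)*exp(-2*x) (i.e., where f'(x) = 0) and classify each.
f'(x) = 2*(-4*x - 3)*exp(-2*x)

Solve f'(x) = 0:
  f'(x) = (-8*x - 6)·exp(-2*x) and exp(-2*x) > 0 for every x, so f'(x) = 0 ⇔ -8*x - 6 = 0.
  Factor: -8*x - 6 = -2*(4*x + 3) = 0.
  ⇒ x = -3/4

f''(x) = 4*(4*x + 1)*exp(-2*x)
Second-derivative test at each critical point:
  f''(-3/4) = -35.8535 < 0 → local maximum

Critical points: x = -3/4 (local maximum)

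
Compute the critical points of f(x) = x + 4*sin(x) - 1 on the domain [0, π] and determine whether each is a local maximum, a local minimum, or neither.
f'(x) = 4*cos(x) + 1

Solve f'(x) = 0 on [0, π]:
  f'(x) = 0 ⇔ cos(x) = -1/4, i.e. x = ±arccos(-1/4) + 2nπ; keep the solutions lying in [0, π].
  ⇒ x = acos(-1/4) ≈ 1.8235

f''(x) = -4*sin(x)
Second-derivative test at each critical point:
  f''(1.8235) = -3.8730 < 0 → local maximum

Critical points: x = acos(-1/4) ≈ 1.8235 (local maximum)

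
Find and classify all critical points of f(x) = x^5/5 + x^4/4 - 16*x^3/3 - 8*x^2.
f'(x) = x*(x^3 + x^2 - 16*x - 16)

Solve f'(x) = 0:
  Factor: x^4 + x^3 - 16*x^2 - 16*x = x*(x - 4)*(x + 1)*(x + 4) = 0.
  ⇒ x = -4, -1, 0, 4

f''(x) = 4*x^3 + 3*x^2 - 32*x - 16
Second-derivative test at each critical point:
  f''(-4) = -96 < 0 → local maximum
  f''(-1) = 15 > 0 → local minimum
  f''(0) = -16 < 0 → local maximum
  f''(4) = 160 > 0 → local minimum

Critical points: x = -4 (local maximum); x = -1 (local minimum); x = 0 (local maximum); x = 4 (local minimum)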